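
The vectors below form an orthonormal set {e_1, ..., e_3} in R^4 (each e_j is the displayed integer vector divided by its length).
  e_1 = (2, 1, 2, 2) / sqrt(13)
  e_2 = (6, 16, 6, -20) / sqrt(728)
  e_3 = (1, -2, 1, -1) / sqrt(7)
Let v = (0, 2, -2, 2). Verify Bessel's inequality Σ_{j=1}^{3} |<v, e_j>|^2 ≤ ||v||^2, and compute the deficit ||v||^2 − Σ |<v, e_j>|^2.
Σ |<v, e_j>|^2 = 10; ||v||^2 = 12; deficit = 2

Write each e_j = u_j / sqrt(<u_j, u_j>) where u_j is the displayed integer vector. Then <v, e_j> = <v, u_j> / sqrt(<u_j, u_j>), so |<v, e_j>|^2 = <v, u_j>^2 / <u_j, u_j>.
Coefficients: <v, e_1> = 2/sqrt(13), <v, e_2> = -20/sqrt(728), <v, e_3> = -8/sqrt(7).
Square and sum: Σ |<v, e_j>|^2 = 10.
Compute ||v||^2 = v·v = 12.
Deficit = 12 − 10 = 2 ≥ 0, confirming Bessel's inequality. (The deficit equals ||v − Σ <v,e_j> e_j||^2, the squared distance from v to span{e_j}.)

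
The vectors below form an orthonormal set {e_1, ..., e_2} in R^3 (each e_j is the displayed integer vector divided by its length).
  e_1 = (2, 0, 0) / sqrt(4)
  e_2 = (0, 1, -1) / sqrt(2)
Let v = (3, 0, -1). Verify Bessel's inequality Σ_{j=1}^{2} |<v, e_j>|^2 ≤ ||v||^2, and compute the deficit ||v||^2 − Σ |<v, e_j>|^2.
Σ |<v, e_j>|^2 = 19/2; ||v||^2 = 10; deficit = 1/2

Write each e_j = u_j / sqrt(<u_j, u_j>) where u_j is the displayed integer vector. Then <v, e_j> = <v, u_j> / sqrt(<u_j, u_j>), so |<v, e_j>|^2 = <v, u_j>^2 / <u_j, u_j>.
Coefficients: <v, e_1> = 6/sqrt(4), <v, e_2> = 1/sqrt(2).
Square and sum: Σ |<v, e_j>|^2 = 19/2.
Compute ||v||^2 = v·v = 10.
Deficit = 10 − 19/2 = 1/2 ≥ 0, confirming Bessel's inequality. (The deficit equals ||v − Σ <v,e_j> e_j||^2, the squared distance from v to span{e_j}.)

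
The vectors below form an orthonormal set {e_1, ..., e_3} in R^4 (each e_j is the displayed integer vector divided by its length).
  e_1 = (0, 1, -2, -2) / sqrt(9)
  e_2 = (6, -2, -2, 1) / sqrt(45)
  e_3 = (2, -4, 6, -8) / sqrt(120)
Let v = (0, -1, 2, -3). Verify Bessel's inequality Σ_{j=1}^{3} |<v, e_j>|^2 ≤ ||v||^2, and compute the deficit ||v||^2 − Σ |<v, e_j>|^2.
Σ |<v, e_j>|^2 = 14; ||v||^2 = 14; deficit = 0

Write each e_j = u_j / sqrt(<u_j, u_j>) where u_j is the displayed integer vector. Then <v, e_j> = <v, u_j> / sqrt(<u_j, u_j>), so |<v, e_j>|^2 = <v, u_j>^2 / <u_j, u_j>.
Coefficients: <v, e_1> = 1/sqrt(9), <v, e_2> = -5/sqrt(45), <v, e_3> = 40/sqrt(120).
Square and sum: Σ |<v, e_j>|^2 = 14.
Compute ||v||^2 = v·v = 14.
Deficit = 14 − 14 = 0 ≥ 0, confirming Bessel's inequality. (The deficit equals ||v − Σ <v,e_j> e_j||^2, the squared distance from v to span{e_j}.)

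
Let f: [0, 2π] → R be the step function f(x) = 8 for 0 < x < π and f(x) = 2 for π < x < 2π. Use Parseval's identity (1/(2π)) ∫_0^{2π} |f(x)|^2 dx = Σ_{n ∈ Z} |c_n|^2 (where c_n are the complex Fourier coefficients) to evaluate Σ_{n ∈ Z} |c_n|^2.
Σ |c_n|^2 = 34

Parseval equates the L^2 energy of f (normalised by 1/(2π)) with the ℓ^2 sum of its Fourier coefficients: (1/(2π)) ∫_0^{2π} |f|^2 = Σ |c_n|^2.
Compute the left side: (1/(2π)) [∫_0^π 8^2 dx + ∫_π^{2π} 2^2 dx] = (1/(2π)) · (64π + 4π) = (64 + 4)/2 = 34.
So Σ_{n ∈ Z} |c_n|^2 = 34.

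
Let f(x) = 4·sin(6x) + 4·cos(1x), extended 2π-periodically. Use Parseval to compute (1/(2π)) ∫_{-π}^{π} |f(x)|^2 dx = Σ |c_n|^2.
Σ |c_n|^2 = 16

Expand |f|^2 and use orthogonality of {sin(nx), cos(mx)} on [-π, π]:
  ∫_{-π}^{π} sin(nx)^2 dx = π, ∫ cos(mx)^2 dx = π, and cross terms integrate to 0.
So ∫_{-π}^{π} f(x)^2 dx = 4^2 · π + 4^2 · π = (16 + 16)π.
Divide by 2π: (16 + 16)/2 = 16.
By Parseval, this equals Σ |c_n|^2.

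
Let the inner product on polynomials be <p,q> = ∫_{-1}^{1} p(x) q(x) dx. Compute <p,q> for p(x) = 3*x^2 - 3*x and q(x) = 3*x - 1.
<p,q> = -8

Expand the product: p(x)·q(x) = 9*x^3 - 12*x^2 + 3*x.
∫_{-1}^{1} of each monomial x^k gives [2/(k+1) if k even, 0 if k odd]. Integrating term-by-term (or equivalently evaluating the antiderivative F(x) = 9*x^4/4 - 4*x^3 + 3*x^2/2 at the endpoints):
  F(1) − F(−1) = -1/4 − (31/4) = -8.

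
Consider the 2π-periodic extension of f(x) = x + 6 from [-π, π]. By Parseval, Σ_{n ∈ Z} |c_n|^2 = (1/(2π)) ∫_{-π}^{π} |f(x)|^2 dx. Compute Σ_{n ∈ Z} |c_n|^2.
Σ |c_n|^2 = π^2/3 + 36

Expand and integrate term by term over [-π, π]:
  ∫ (x)^2 dx = 1·(2π^3/3); ∫ 2·1·(6)·x dx = 0 (odd integrand); ∫ 6^2 dx = 36·2π.
So (1/(2π)) ∫_{-π}^{π} (x + 6)^2 dx = 1π^2/3 + 36 = π^2/3 + 36.
Parseval ⇒ Σ |c_n|^2 = π^2/3 + 36.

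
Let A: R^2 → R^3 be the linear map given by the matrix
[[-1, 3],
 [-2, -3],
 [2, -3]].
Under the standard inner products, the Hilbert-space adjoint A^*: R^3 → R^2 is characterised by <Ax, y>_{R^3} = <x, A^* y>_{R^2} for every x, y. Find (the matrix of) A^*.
A^* = A^T =
[[-1, -2, 2],
 [3, -3, -3]]

For real matrices with standard dot products, the defining identity <Ax, y> = <x, A^* y> gives (Ax)^T y = x^T (A^*) y, i.e. x^T A^T y = x^T (A^*) y. Since this holds for all x, y, we must have A^* = A^T. Therefore
A^* =
[[-1, -2, 2],
 [3, -3, -3]].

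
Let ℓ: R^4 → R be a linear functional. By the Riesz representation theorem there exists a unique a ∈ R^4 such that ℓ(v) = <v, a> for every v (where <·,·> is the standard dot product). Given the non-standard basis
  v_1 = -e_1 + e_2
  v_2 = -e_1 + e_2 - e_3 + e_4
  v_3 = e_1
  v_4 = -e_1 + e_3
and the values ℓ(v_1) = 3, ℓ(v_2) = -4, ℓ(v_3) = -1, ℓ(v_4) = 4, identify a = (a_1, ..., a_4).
a = (-1, 2, 3, -4)

Write a = (a_1, ..., a_4) in the standard basis. For each basis vector v_i, ℓ(v_i) = <v_i, a> is a linear equation in the a_j's. Collect the n equations into a matrix system V a = ℓ, where row i of V is v_i (expressed in the standard basis). Since V is invertible (lower-triangular with 1s on the diagonal, up to permutation), solve by back-substitution:
  V =
[[-1, 1, 0, 0],
 [-1, 1, -1, 1],
 [1, 0, 0, 0],
 [-1, 0, 1, 0]]
  V a = (3, -4, -1, 4)
Solving gives a = (-1, 2, 3, -4).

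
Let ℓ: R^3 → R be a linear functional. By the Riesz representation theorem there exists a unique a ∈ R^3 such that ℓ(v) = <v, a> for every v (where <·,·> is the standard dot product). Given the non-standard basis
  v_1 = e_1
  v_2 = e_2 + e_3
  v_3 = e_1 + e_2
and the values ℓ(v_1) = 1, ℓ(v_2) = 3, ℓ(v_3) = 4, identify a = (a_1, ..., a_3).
a = (1, 3, 0)

Write a = (a_1, ..., a_3) in the standard basis. For each basis vector v_i, ℓ(v_i) = <v_i, a> is a linear equation in the a_j's. Collect the n equations into a matrix system V a = ℓ, where row i of V is v_i (expressed in the standard basis). Since V is invertible (lower-triangular with 1s on the diagonal, up to permutation), solve by back-substitution:
  V =
[[1, 0, 0],
 [0, 1, 1],
 [1, 1, 0]]
  V a = (1, 3, 4)
Solving gives a = (1, 3, 0).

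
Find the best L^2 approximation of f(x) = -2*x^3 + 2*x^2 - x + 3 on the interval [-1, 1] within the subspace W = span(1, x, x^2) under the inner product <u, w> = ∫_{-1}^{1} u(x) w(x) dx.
g(x) = 2*x^2 - 11*x/5 + 3

The best approximation g ∈ W is the orthogonal projection of f onto W. Writing g = a_0 + a_1 x + a_2 x^2, the coefficients solve the normal equations G · a = b where
  G_{ij} = <φ_i, φ_j> and b_i = <f, φ_i>, with φ_0 = 1, φ_1 = x, φ_2 = x^2.
G =
  [2, 0, 2/3]
  [0, 2/3, 0]
  [2/3, 0, 2/5],
b = (22/3, -22/15, 14/5).
Solving gives a_0 = 3, a_1 = -11/5, a_2 = 2, so
  g(x) = 2*x^2 - 11*x/5 + 3.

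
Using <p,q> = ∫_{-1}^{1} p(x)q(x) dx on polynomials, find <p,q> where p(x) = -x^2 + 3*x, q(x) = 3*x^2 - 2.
<p,q> = 2/15

Expand the product: p(x)·q(x) = -3*x^4 + 9*x^3 + 2*x^2 - 6*x.
∫_{-1}^{1} of each monomial x^k gives [2/(k+1) if k even, 0 if k odd]. Integrating term-by-term (or equivalently evaluating the antiderivative F(x) = -3*x^5/5 + 9*x^4/4 + 2*x^3/3 - 3*x^2 at the endpoints):
  F(1) − F(−1) = -41/60 − (-49/60) = 2/15.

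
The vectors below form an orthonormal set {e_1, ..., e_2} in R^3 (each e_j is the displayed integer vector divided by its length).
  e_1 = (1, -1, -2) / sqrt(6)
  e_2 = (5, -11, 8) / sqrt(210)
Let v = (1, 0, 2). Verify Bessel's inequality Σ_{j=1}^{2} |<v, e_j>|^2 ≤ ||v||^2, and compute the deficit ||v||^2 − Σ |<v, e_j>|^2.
Σ |<v, e_j>|^2 = 18/5; ||v||^2 = 5; deficit = 7/5

Write each e_j = u_j / sqrt(<u_j, u_j>) where u_j is the displayed integer vector. Then <v, e_j> = <v, u_j> / sqrt(<u_j, u_j>), so |<v, e_j>|^2 = <v, u_j>^2 / <u_j, u_j>.
Coefficients: <v, e_1> = -3/sqrt(6), <v, e_2> = 21/sqrt(210).
Square and sum: Σ |<v, e_j>|^2 = 18/5.
Compute ||v||^2 = v·v = 5.
Deficit = 5 − 18/5 = 7/5 ≥ 0, confirming Bessel's inequality. (The deficit equals ||v − Σ <v,e_j> e_j||^2, the squared distance from v to span{e_j}.)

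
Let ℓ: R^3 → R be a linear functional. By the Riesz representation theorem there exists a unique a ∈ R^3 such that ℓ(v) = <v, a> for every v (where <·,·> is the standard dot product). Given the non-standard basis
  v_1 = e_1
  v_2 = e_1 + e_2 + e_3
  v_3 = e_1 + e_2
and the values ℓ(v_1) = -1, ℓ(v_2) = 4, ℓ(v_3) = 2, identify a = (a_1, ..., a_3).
a = (-1, 3, 2)

Write a = (a_1, ..., a_3) in the standard basis. For each basis vector v_i, ℓ(v_i) = <v_i, a> is a linear equation in the a_j's. Collect the n equations into a matrix system V a = ℓ, where row i of V is v_i (expressed in the standard basis). Since V is invertible (lower-triangular with 1s on the diagonal, up to permutation), solve by back-substitution:
  V =
[[1, 0, 0],
 [1, 1, 1],
 [1, 1, 0]]
  V a = (-1, 4, 2)
Solving gives a = (-1, 3, 2).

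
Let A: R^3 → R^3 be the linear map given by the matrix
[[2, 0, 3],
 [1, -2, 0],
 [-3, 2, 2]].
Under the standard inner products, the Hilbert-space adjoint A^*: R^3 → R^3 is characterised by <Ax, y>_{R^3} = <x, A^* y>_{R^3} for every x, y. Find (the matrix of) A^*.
A^* = A^T =
[[2, 1, -3],
 [0, -2, 2],
 [3, 0, 2]]

For real matrices with standard dot products, the defining identity <Ax, y> = <x, A^* y> gives (Ax)^T y = x^T (A^*) y, i.e. x^T A^T y = x^T (A^*) y. Since this holds for all x, y, we must have A^* = A^T. Therefore
A^* =
[[2, 1, -3],
 [0, -2, 2],
 [3, 0, 2]].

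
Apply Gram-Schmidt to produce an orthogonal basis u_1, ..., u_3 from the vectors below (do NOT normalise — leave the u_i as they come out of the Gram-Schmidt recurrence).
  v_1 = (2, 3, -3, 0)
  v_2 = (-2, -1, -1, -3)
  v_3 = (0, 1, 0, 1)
Orthogonal basis:
  u_1 = (2, 3, -3, 0)
  u_2 = (-18/11, -5/11, -17/11, -3)
  u_3 = (-105/157, 151/314, 11/314, 43/157)

Apply the Gram-Schmidt recurrence
  u_1 = v_1
  u_i = v_i − Σ_{j<i} ((v_i · u_j) / (u_j · u_j)) · u_j.

Step by step this gives:
  u_1 = (2, 3, -3, 0)
  u_2 = (-18/11, -5/11, -17/11, -3)
  u_3 = (-105/157, 151/314, 11/314, 43/157)

Orthogonality check:
  u_2 · u_1 = 0 (should be 0)
  u_3 · u_1 = 0 (should be 0)
  u_3 · u_2 = 0 (should be 0)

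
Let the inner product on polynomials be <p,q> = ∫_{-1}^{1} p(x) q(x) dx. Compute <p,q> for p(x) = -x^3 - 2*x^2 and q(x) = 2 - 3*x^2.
<p,q> = -4/15

Expand the product: p(x)·q(x) = 3*x^5 + 6*x^4 - 2*x^3 - 4*x^2.
∫_{-1}^{1} of each monomial x^k gives [2/(k+1) if k even, 0 if k odd]. Integrating term-by-term (or equivalently evaluating the antiderivative F(x) = x^6/2 + 6*x^5/5 - x^4/2 - 4*x^3/3 at the endpoints):
  F(1) − F(−1) = -2/15 − (2/15) = -4/15.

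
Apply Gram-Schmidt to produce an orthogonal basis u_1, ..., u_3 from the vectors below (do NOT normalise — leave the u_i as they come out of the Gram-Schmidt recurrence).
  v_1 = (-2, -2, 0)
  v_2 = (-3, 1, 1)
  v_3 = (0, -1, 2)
Orthogonal basis:
  u_1 = (-2, -2, 0)
  u_2 = (-2, 2, 1)
  u_3 = (1/2, -1/2, 2)

Apply the Gram-Schmidt recurrence
  u_1 = v_1
  u_i = v_i − Σ_{j<i} ((v_i · u_j) / (u_j · u_j)) · u_j.

Step by step this gives:
  u_1 = (-2, -2, 0)
  u_2 = (-2, 2, 1)
  u_3 = (1/2, -1/2, 2)

Orthogonality check:
  u_2 · u_1 = 0 (should be 0)
  u_3 · u_1 = 0 (should be 0)
  u_3 · u_2 = 0 (should be 0)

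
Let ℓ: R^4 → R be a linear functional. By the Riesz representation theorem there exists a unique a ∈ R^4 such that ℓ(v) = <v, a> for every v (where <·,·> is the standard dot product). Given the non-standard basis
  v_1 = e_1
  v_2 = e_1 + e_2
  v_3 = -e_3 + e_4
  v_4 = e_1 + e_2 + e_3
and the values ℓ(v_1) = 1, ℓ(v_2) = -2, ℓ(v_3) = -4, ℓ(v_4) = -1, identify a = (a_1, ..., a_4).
a = (1, -3, 1, -3)

Write a = (a_1, ..., a_4) in the standard basis. For each basis vector v_i, ℓ(v_i) = <v_i, a> is a linear equation in the a_j's. Collect the n equations into a matrix system V a = ℓ, where row i of V is v_i (expressed in the standard basis). Since V is invertible (lower-triangular with 1s on the diagonal, up to permutation), solve by back-substitution:
  V =
[[1, 0, 0, 0],
 [1, 1, 0, 0],
 [0, 0, -1, 1],
 [1, 1, 1, 0]]
  V a = (1, -2, -4, -1)
Solving gives a = (1, -3, 1, -3).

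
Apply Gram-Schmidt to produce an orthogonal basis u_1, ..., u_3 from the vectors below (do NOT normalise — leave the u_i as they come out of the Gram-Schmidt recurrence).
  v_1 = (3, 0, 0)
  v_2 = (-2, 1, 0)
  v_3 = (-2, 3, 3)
Orthogonal basis:
  u_1 = (3, 0, 0)
  u_2 = (0, 1, 0)
  u_3 = (0, 0, 3)

Apply the Gram-Schmidt recurrence
  u_1 = v_1
  u_i = v_i − Σ_{j<i} ((v_i · u_j) / (u_j · u_j)) · u_j.

Step by step this gives:
  u_1 = (3, 0, 0)
  u_2 = (0, 1, 0)
  u_3 = (0, 0, 3)

Orthogonality check:
  u_2 · u_1 = 0 (should be 0)
  u_3 · u_1 = 0 (should be 0)
  u_3 · u_2 = 0 (should be 0)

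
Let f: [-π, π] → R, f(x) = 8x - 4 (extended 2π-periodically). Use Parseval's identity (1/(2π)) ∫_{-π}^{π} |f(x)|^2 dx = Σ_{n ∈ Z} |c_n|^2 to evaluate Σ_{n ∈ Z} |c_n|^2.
Σ |c_n|^2 = 64π^2/3 + 16

Expand and integrate term by term over [-π, π]:
  ∫ (8x)^2 dx = 64·(2π^3/3); ∫ 2·8·(-4)·x dx = 0 (odd integrand); ∫ (-4)^2 dx = 16·2π.
So (1/(2π)) ∫_{-π}^{π} (8x - 4)^2 dx = 64π^2/3 + 16 = 64π^2/3 + 16.
Parseval ⇒ Σ |c_n|^2 = 64π^2/3 + 16.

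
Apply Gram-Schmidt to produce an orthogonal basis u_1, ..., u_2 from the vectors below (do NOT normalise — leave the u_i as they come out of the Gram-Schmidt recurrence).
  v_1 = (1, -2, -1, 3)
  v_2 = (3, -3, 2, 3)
Orthogonal basis:
  u_1 = (1, -2, -1, 3)
  u_2 = (29/15, -13/15, 46/15, -1/5)

Apply the Gram-Schmidt recurrence
  u_1 = v_1
  u_i = v_i − Σ_{j<i} ((v_i · u_j) / (u_j · u_j)) · u_j.

Step by step this gives:
  u_1 = (1, -2, -1, 3)
  u_2 = (29/15, -13/15, 46/15, -1/5)

Orthogonality check:
  u_2 · u_1 = 0 (should be 0)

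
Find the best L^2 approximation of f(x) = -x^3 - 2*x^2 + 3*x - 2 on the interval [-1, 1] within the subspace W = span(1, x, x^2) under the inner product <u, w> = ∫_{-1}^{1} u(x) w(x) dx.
g(x) = -2*x^2 + 12*x/5 - 2

The best approximation g ∈ W is the orthogonal projection of f onto W. Writing g = a_0 + a_1 x + a_2 x^2, the coefficients solve the normal equations G · a = b where
  G_{ij} = <φ_i, φ_j> and b_i = <f, φ_i>, with φ_0 = 1, φ_1 = x, φ_2 = x^2.
G =
  [2, 0, 2/3]
  [0, 2/3, 0]
  [2/3, 0, 2/5],
b = (-16/3, 8/5, -32/15).
Solving gives a_0 = -2, a_1 = 12/5, a_2 = -2, so
  g(x) = -2*x^2 + 12*x/5 - 2.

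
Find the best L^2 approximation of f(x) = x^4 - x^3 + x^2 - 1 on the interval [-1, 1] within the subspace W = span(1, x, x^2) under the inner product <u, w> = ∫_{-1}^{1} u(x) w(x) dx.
g(x) = 13*x^2/7 - 3*x/5 - 38/35

The best approximation g ∈ W is the orthogonal projection of f onto W. Writing g = a_0 + a_1 x + a_2 x^2, the coefficients solve the normal equations G · a = b where
  G_{ij} = <φ_i, φ_j> and b_i = <f, φ_i>, with φ_0 = 1, φ_1 = x, φ_2 = x^2.
G =
  [2, 0, 2/3]
  [0, 2/3, 0]
  [2/3, 0, 2/5],
b = (-14/15, -2/5, 2/105).
Solving gives a_0 = -38/35, a_1 = -3/5, a_2 = 13/7, so
  g(x) = 13*x^2/7 - 3*x/5 - 38/35.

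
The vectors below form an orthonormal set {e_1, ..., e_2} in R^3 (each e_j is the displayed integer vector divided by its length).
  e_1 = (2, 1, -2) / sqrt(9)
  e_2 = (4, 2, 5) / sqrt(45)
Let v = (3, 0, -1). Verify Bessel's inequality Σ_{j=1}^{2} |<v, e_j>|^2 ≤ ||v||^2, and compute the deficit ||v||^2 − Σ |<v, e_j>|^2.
Σ |<v, e_j>|^2 = 41/5; ||v||^2 = 10; deficit = 9/5

Write each e_j = u_j / sqrt(<u_j, u_j>) where u_j is the displayed integer vector. Then <v, e_j> = <v, u_j> / sqrt(<u_j, u_j>), so |<v, e_j>|^2 = <v, u_j>^2 / <u_j, u_j>.
Coefficients: <v, e_1> = 8/sqrt(9), <v, e_2> = 7/sqrt(45).
Square and sum: Σ |<v, e_j>|^2 = 41/5.
Compute ||v||^2 = v·v = 10.
Deficit = 10 − 41/5 = 9/5 ≥ 0, confirming Bessel's inequality. (The deficit equals ||v − Σ <v,e_j> e_j||^2, the squared distance from v to span{e_j}.)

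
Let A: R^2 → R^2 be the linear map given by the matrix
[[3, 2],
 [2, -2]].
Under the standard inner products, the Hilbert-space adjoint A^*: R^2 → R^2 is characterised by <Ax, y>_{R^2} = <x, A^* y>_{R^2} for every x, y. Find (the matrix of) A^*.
A^* = A^T =
[[3, 2],
 [2, -2]]

For real matrices with standard dot products, the defining identity <Ax, y> = <x, A^* y> gives (Ax)^T y = x^T (A^*) y, i.e. x^T A^T y = x^T (A^*) y. Since this holds for all x, y, we must have A^* = A^T. Therefore
A^* =
[[3, 2],
 [2, -2]].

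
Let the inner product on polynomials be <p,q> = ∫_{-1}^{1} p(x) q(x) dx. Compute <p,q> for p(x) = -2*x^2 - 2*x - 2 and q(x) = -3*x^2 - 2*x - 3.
<p,q> = 376/15

Expand the product: p(x)·q(x) = 6*x^4 + 10*x^3 + 16*x^2 + 10*x + 6.
∫_{-1}^{1} of each monomial x^k gives [2/(k+1) if k even, 0 if k odd]. Integrating term-by-term (or equivalently evaluating the antiderivative F(x) = 6*x^5/5 + 5*x^4/2 + 16*x^3/3 + 5*x^2 + 6*x at the endpoints):
  F(1) − F(−1) = 601/30 − (-151/30) = 376/15.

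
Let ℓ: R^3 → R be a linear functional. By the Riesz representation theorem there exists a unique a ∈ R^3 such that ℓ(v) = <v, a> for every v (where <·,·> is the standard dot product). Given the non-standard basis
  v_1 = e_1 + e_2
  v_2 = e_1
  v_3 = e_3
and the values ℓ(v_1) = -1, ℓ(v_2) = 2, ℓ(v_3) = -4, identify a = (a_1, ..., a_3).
a = (2, -3, -4)

Write a = (a_1, ..., a_3) in the standard basis. For each basis vector v_i, ℓ(v_i) = <v_i, a> is a linear equation in the a_j's. Collect the n equations into a matrix system V a = ℓ, where row i of V is v_i (expressed in the standard basis). Since V is invertible (lower-triangular with 1s on the diagonal, up to permutation), solve by back-substitution:
  V =
[[1, 1, 0],
 [1, 0, 0],
 [0, 0, 1]]
  V a = (-1, 2, -4)
Solving gives a = (2, -3, -4).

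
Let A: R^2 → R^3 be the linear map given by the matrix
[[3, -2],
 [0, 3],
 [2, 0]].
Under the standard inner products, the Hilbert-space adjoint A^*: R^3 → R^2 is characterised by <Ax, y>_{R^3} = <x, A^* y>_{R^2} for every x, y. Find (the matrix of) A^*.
A^* = A^T =
[[3, 0, 2],
 [-2, 3, 0]]

For real matrices with standard dot products, the defining identity <Ax, y> = <x, A^* y> gives (Ax)^T y = x^T (A^*) y, i.e. x^T A^T y = x^T (A^*) y. Since this holds for all x, y, we must have A^* = A^T. Therefore
A^* =
[[3, 0, 2],
 [-2, 3, 0]].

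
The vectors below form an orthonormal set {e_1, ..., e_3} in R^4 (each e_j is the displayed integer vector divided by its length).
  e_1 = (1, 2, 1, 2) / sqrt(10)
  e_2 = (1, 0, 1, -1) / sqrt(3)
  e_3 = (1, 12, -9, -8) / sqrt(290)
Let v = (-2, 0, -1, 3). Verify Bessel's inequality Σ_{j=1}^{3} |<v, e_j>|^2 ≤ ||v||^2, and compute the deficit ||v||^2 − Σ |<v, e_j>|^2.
Σ |<v, e_j>|^2 = 403/29; ||v||^2 = 14; deficit = 3/29

Write each e_j = u_j / sqrt(<u_j, u_j>) where u_j is the displayed integer vector. Then <v, e_j> = <v, u_j> / sqrt(<u_j, u_j>), so |<v, e_j>|^2 = <v, u_j>^2 / <u_j, u_j>.
Coefficients: <v, e_1> = 3/sqrt(10), <v, e_2> = -6/sqrt(3), <v, e_3> = -17/sqrt(290).
Square and sum: Σ |<v, e_j>|^2 = 403/29.
Compute ||v||^2 = v·v = 14.
Deficit = 14 − 403/29 = 3/29 ≥ 0, confirming Bessel's inequality. (The deficit equals ||v − Σ <v,e_j> e_j||^2, the squared distance from v to span{e_j}.)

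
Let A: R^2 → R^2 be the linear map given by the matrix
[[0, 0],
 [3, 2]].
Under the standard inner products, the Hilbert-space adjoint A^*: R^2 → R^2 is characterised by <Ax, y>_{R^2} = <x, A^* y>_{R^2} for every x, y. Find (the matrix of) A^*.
A^* = A^T =
[[0, 3],
 [0, 2]]

For real matrices with standard dot products, the defining identity <Ax, y> = <x, A^* y> gives (Ax)^T y = x^T (A^*) y, i.e. x^T A^T y = x^T (A^*) y. Since this holds for all x, y, we must have A^* = A^T. Therefore
A^* =
[[0, 3],
 [0, 2]].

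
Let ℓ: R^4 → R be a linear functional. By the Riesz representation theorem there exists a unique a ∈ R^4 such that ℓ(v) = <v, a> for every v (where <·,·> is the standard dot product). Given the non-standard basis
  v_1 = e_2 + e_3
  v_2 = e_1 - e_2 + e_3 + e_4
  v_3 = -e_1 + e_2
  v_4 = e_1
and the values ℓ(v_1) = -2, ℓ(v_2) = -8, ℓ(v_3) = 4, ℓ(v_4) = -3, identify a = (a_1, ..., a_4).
a = (-3, 1, -3, -1)

Write a = (a_1, ..., a_4) in the standard basis. For each basis vector v_i, ℓ(v_i) = <v_i, a> is a linear equation in the a_j's. Collect the n equations into a matrix system V a = ℓ, where row i of V is v_i (expressed in the standard basis). Since V is invertible (lower-triangular with 1s on the diagonal, up to permutation), solve by back-substitution:
  V =
[[0, 1, 1, 0],
 [1, -1, 1, 1],
 [-1, 1, 0, 0],
 [1, 0, 0, 0]]
  V a = (-2, -8, 4, -3)
Solving gives a = (-3, 1, -3, -1).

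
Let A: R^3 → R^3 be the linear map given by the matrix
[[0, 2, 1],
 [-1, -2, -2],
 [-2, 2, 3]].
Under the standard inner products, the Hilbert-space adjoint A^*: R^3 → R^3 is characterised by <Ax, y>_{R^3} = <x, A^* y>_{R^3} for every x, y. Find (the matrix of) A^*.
A^* = A^T =
[[0, -1, -2],
 [2, -2, 2],
 [1, -2, 3]]

For real matrices with standard dot products, the defining identity <Ax, y> = <x, A^* y> gives (Ax)^T y = x^T (A^*) y, i.e. x^T A^T y = x^T (A^*) y. Since this holds for all x, y, we must have A^* = A^T. Therefore
A^* =
[[0, -1, -2],
 [2, -2, 2],
 [1, -2, 3]].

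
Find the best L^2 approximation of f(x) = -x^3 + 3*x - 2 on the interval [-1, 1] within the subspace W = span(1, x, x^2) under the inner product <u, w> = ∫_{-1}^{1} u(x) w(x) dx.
g(x) = 12*x/5 - 2

The best approximation g ∈ W is the orthogonal projection of f onto W. Writing g = a_0 + a_1 x + a_2 x^2, the coefficients solve the normal equations G · a = b where
  G_{ij} = <φ_i, φ_j> and b_i = <f, φ_i>, with φ_0 = 1, φ_1 = x, φ_2 = x^2.
G =
  [2, 0, 2/3]
  [0, 2/3, 0]
  [2/3, 0, 2/5],
b = (-4, 8/5, -4/3).
Solving gives a_0 = -2, a_1 = 12/5, a_2 = 0, so
  g(x) = 12*x/5 - 2.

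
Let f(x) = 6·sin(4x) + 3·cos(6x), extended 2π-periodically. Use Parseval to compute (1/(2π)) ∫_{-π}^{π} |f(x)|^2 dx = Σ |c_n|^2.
Σ |c_n|^2 = 45/2

Expand |f|^2 and use orthogonality of {sin(nx), cos(mx)} on [-π, π]:
  ∫_{-π}^{π} sin(nx)^2 dx = π, ∫ cos(mx)^2 dx = π, and cross terms integrate to 0.
So ∫_{-π}^{π} f(x)^2 dx = 6^2 · π + 3^2 · π = (36 + 9)π.
Divide by 2π: (36 + 9)/2 = 45/2.
By Parseval, this equals Σ |c_n|^2.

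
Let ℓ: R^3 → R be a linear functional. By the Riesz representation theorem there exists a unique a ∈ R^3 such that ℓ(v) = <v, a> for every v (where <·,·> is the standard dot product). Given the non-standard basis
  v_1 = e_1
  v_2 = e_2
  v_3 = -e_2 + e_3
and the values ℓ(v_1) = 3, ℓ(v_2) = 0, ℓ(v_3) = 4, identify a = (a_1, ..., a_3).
a = (3, 0, 4)

Write a = (a_1, ..., a_3) in the standard basis. For each basis vector v_i, ℓ(v_i) = <v_i, a> is a linear equation in the a_j's. Collect the n equations into a matrix system V a = ℓ, where row i of V is v_i (expressed in the standard basis). Since V is invertible (lower-triangular with 1s on the diagonal, up to permutation), solve by back-substitution:
  V =
[[1, 0, 0],
 [0, 1, 0],
 [0, -1, 1]]
  V a = (3, 0, 4)
Solving gives a = (3, 0, 4).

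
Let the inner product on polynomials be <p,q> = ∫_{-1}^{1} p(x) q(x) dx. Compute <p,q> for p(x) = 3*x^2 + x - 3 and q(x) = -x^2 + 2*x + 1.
<p,q> = -28/15

Expand the product: p(x)·q(x) = -3*x^4 + 5*x^3 + 8*x^2 - 5*x - 3.
∫_{-1}^{1} of each monomial x^k gives [2/(k+1) if k even, 0 if k odd]. Integrating term-by-term (or equivalently evaluating the antiderivative F(x) = -3*x^5/5 + 5*x^4/4 + 8*x^3/3 - 5*x^2/2 - 3*x at the endpoints):
  F(1) − F(−1) = -131/60 − (-19/60) = -28/15.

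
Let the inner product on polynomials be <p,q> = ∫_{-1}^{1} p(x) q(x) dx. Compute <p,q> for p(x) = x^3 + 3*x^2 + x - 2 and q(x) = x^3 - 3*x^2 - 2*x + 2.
<p,q> = -106/21

Expand the product: p(x)·q(x) = x^6 - 10*x^4 - 9*x^3 + 10*x^2 + 6*x - 4.
∫_{-1}^{1} of each monomial x^k gives [2/(k+1) if k even, 0 if k odd]. Integrating term-by-term (or equivalently evaluating the antiderivative F(x) = x^7/7 - 2*x^5 - 9*x^4/4 + 10*x^3/3 + 3*x^2 - 4*x at the endpoints):
  F(1) − F(−1) = -149/84 − (275/84) = -106/21.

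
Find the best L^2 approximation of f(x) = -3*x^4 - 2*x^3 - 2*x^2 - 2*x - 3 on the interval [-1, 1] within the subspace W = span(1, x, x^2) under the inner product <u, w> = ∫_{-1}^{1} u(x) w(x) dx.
g(x) = -32*x^2/7 - 16*x/5 - 96/35

The best approximation g ∈ W is the orthogonal projection of f onto W. Writing g = a_0 + a_1 x + a_2 x^2, the coefficients solve the normal equations G · a = b where
  G_{ij} = <φ_i, φ_j> and b_i = <f, φ_i>, with φ_0 = 1, φ_1 = x, φ_2 = x^2.
G =
  [2, 0, 2/3]
  [0, 2/3, 0]
  [2/3, 0, 2/5],
b = (-128/15, -32/15, -128/35).
Solving gives a_0 = -96/35, a_1 = -16/5, a_2 = -32/7, so
  g(x) = -32*x^2/7 - 16*x/5 - 96/35.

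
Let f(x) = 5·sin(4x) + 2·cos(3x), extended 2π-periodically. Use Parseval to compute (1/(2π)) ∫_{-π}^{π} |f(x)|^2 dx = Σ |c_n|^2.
Σ |c_n|^2 = 29/2

Expand |f|^2 and use orthogonality of {sin(nx), cos(mx)} on [-π, π]:
  ∫_{-π}^{π} sin(nx)^2 dx = π, ∫ cos(mx)^2 dx = π, and cross terms integrate to 0.
So ∫_{-π}^{π} f(x)^2 dx = 5^2 · π + 2^2 · π = (25 + 4)π.
Divide by 2π: (25 + 4)/2 = 29/2.
By Parseval, this equals Σ |c_n|^2.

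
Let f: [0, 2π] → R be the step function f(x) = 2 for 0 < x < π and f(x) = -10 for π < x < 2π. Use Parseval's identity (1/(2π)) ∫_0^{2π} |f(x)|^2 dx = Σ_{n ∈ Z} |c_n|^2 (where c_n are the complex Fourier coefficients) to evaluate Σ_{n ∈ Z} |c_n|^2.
Σ |c_n|^2 = 52

Parseval equates the L^2 energy of f (normalised by 1/(2π)) with the ℓ^2 sum of its Fourier coefficients: (1/(2π)) ∫_0^{2π} |f|^2 = Σ |c_n|^2.
Compute the left side: (1/(2π)) [∫_0^π 2^2 dx + ∫_π^{2π} (-10)^2 dx] = (1/(2π)) · (4π + 100π) = (4 + 100)/2 = 52.
So Σ_{n ∈ Z} |c_n|^2 = 52.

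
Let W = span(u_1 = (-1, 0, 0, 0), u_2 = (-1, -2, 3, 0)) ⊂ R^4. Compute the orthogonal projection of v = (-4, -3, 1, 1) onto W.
proj_W(v) = (-4, -18/13, 27/13, 0)

Set up U = [u_1 | ... | u_2] ∈ R^(4×2). The projector onto W = col(U) is P = U (U^T U)^(-1) U^T.
Compute U^T U =
  [1, 1]
  [1, 14],
and U^T v = (4, 13).
Solve U^T U · c = U^T v for the coefficients: c = (43/13, 9/13). The projection is proj_W(v) = U c.
Check: (v - proj_W(v)) · u_1 = 0  (should be 0).
Check: (v - proj_W(v)) · u_2 = 0  (should be 0).
Result: proj_W(v) = (-4, -18/13, 27/13, 0).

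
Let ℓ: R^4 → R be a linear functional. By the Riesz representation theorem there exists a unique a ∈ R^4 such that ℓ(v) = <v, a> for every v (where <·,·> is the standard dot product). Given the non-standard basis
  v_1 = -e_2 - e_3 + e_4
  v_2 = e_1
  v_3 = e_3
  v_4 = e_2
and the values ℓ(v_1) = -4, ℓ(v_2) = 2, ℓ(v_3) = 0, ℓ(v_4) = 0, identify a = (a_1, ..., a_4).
a = (2, 0, 0, -4)

Write a = (a_1, ..., a_4) in the standard basis. For each basis vector v_i, ℓ(v_i) = <v_i, a> is a linear equation in the a_j's. Collect the n equations into a matrix system V a = ℓ, where row i of V is v_i (expressed in the standard basis). Since V is invertible (lower-triangular with 1s on the diagonal, up to permutation), solve by back-substitution:
  V =
[[0, -1, -1, 1],
 [1, 0, 0, 0],
 [0, 0, 1, 0],
 [0, 1, 0, 0]]
  V a = (-4, 2, 0, 0)
Solving gives a = (2, 0, 0, -4).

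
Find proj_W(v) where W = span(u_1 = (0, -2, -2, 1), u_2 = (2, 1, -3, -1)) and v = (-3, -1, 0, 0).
proj_W(v) = (-23/21, -19/14, 5/6, 20/21)

Set up U = [u_1 | ... | u_2] ∈ R^(4×2). The projector onto W = col(U) is P = U (U^T U)^(-1) U^T.
Compute U^T U =
  [9, 3]
  [3, 15],
and U^T v = (2, -7).
Solve U^T U · c = U^T v for the coefficients: c = (17/42, -23/42). The projection is proj_W(v) = U c.
Check: (v - proj_W(v)) · u_1 = 0  (should be 0).
Check: (v - proj_W(v)) · u_2 = 0  (should be 0).
Result: proj_W(v) = (-23/21, -19/14, 5/6, 20/21).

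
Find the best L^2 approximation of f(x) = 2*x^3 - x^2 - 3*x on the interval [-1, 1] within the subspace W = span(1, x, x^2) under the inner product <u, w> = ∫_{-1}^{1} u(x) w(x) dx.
g(x) = -x^2 - 9*x/5

The best approximation g ∈ W is the orthogonal projection of f onto W. Writing g = a_0 + a_1 x + a_2 x^2, the coefficients solve the normal equations G · a = b where
  G_{ij} = <φ_i, φ_j> and b_i = <f, φ_i>, with φ_0 = 1, φ_1 = x, φ_2 = x^2.
G =
  [2, 0, 2/3]
  [0, 2/3, 0]
  [2/3, 0, 2/5],
b = (-2/3, -6/5, -2/5).
Solving gives a_0 = 0, a_1 = -9/5, a_2 = -1, so
  g(x) = -x^2 - 9*x/5.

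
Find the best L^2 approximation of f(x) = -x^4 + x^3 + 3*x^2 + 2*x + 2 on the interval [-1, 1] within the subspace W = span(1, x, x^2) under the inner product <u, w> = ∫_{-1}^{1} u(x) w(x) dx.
g(x) = 15*x^2/7 + 13*x/5 + 73/35

The best approximation g ∈ W is the orthogonal projection of f onto W. Writing g = a_0 + a_1 x + a_2 x^2, the coefficients solve the normal equations G · a = b where
  G_{ij} = <φ_i, φ_j> and b_i = <f, φ_i>, with φ_0 = 1, φ_1 = x, φ_2 = x^2.
G =
  [2, 0, 2/3]
  [0, 2/3, 0]
  [2/3, 0, 2/5],
b = (28/5, 26/15, 236/105).
Solving gives a_0 = 73/35, a_1 = 13/5, a_2 = 15/7, so
  g(x) = 15*x^2/7 + 13*x/5 + 73/35.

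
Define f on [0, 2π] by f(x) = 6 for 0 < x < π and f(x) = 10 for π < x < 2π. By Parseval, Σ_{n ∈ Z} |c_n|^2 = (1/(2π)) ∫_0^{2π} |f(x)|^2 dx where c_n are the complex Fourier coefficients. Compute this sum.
Σ |c_n|^2 = 68

Parseval equates the L^2 energy of f (normalised by 1/(2π)) with the ℓ^2 sum of its Fourier coefficients: (1/(2π)) ∫_0^{2π} |f|^2 = Σ |c_n|^2.
Compute the left side: (1/(2π)) [∫_0^π 6^2 dx + ∫_π^{2π} 10^2 dx] = (1/(2π)) · (36π + 100π) = (36 + 100)/2 = 68.
So Σ_{n ∈ Z} |c_n|^2 = 68.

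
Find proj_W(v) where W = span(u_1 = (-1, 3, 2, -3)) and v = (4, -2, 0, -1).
proj_W(v) = (7/23, -21/23, -14/23, 21/23)

Set up U = [u_1 | ... | u_1] ∈ R^(4×1). The projector onto W = col(U) is P = U (U^T U)^(-1) U^T.
Compute U^T U =
  [23],
and U^T v = (-7).
Solve U^T U · c = U^T v for the coefficients: c = (-7/23). The projection is proj_W(v) = U c.
Check: (v - proj_W(v)) · u_1 = 0  (should be 0).
Result: proj_W(v) = (7/23, -21/23, -14/23, 21/23).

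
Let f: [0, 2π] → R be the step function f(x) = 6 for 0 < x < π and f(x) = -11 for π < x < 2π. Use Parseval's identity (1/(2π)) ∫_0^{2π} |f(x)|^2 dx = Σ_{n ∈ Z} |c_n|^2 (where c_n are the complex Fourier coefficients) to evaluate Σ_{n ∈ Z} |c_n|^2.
Σ |c_n|^2 = 157/2

Parseval equates the L^2 energy of f (normalised by 1/(2π)) with the ℓ^2 sum of its Fourier coefficients: (1/(2π)) ∫_0^{2π} |f|^2 = Σ |c_n|^2.
Compute the left side: (1/(2π)) [∫_0^π 6^2 dx + ∫_π^{2π} (-11)^2 dx] = (1/(2π)) · (36π + 121π) = (36 + 121)/2 = 157/2.
So Σ_{n ∈ Z} |c_n|^2 = 157/2.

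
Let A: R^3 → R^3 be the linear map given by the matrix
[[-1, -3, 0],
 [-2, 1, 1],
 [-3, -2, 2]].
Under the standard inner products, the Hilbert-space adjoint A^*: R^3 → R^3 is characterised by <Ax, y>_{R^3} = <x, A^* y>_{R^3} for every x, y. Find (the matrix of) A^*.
A^* = A^T =
[[-1, -2, -3],
 [-3, 1, -2],
 [0, 1, 2]]

For real matrices with standard dot products, the defining identity <Ax, y> = <x, A^* y> gives (Ax)^T y = x^T (A^*) y, i.e. x^T A^T y = x^T (A^*) y. Since this holds for all x, y, we must have A^* = A^T. Therefore
A^* =
[[-1, -2, -3],
 [-3, 1, -2],
 [0, 1, 2]].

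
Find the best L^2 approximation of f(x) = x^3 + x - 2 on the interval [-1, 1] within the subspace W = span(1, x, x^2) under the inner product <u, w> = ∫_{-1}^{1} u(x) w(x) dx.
g(x) = 8*x/5 - 2

The best approximation g ∈ W is the orthogonal projection of f onto W. Writing g = a_0 + a_1 x + a_2 x^2, the coefficients solve the normal equations G · a = b where
  G_{ij} = <φ_i, φ_j> and b_i = <f, φ_i>, with φ_0 = 1, φ_1 = x, φ_2 = x^2.
G =
  [2, 0, 2/3]
  [0, 2/3, 0]
  [2/3, 0, 2/5],
b = (-4, 16/15, -4/3).
Solving gives a_0 = -2, a_1 = 8/5, a_2 = 0, so
  g(x) = 8*x/5 - 2.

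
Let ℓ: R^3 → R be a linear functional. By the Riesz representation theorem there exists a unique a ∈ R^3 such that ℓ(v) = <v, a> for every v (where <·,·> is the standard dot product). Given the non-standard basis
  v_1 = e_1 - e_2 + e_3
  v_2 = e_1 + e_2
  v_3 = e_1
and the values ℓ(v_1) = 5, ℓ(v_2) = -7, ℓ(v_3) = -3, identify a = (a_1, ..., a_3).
a = (-3, -4, 4)

Write a = (a_1, ..., a_3) in the standard basis. For each basis vector v_i, ℓ(v_i) = <v_i, a> is a linear equation in the a_j's. Collect the n equations into a matrix system V a = ℓ, where row i of V is v_i (expressed in the standard basis). Since V is invertible (lower-triangular with 1s on the diagonal, up to permutation), solve by back-substitution:
  V =
[[1, -1, 1],
 [1, 1, 0],
 [1, 0, 0]]
  V a = (5, -7, -3)
Solving gives a = (-3, -4, 4).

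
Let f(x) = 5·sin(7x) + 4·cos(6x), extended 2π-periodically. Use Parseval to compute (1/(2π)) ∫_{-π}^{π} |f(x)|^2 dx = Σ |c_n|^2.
Σ |c_n|^2 = 41/2

Expand |f|^2 and use orthogonality of {sin(nx), cos(mx)} on [-π, π]:
  ∫_{-π}^{π} sin(nx)^2 dx = π, ∫ cos(mx)^2 dx = π, and cross terms integrate to 0.
So ∫_{-π}^{π} f(x)^2 dx = 5^2 · π + 4^2 · π = (25 + 16)π.
Divide by 2π: (25 + 16)/2 = 41/2.
By Parseval, this equals Σ |c_n|^2.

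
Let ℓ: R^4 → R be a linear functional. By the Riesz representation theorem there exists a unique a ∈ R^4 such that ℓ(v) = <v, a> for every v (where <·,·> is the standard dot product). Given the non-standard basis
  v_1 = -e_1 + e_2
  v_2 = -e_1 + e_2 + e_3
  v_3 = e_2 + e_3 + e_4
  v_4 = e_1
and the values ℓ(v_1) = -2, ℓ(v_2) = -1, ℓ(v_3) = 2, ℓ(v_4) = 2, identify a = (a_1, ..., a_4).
a = (2, 0, 1, 1)

Write a = (a_1, ..., a_4) in the standard basis. For each basis vector v_i, ℓ(v_i) = <v_i, a> is a linear equation in the a_j's. Collect the n equations into a matrix system V a = ℓ, where row i of V is v_i (expressed in the standard basis). Since V is invertible (lower-triangular with 1s on the diagonal, up to permutation), solve by back-substitution:
  V =
[[-1, 1, 0, 0],
 [-1, 1, 1, 0],
 [0, 1, 1, 1],
 [1, 0, 0, 0]]
  V a = (-2, -1, 2, 2)
Solving gives a = (2, 0, 1, 1).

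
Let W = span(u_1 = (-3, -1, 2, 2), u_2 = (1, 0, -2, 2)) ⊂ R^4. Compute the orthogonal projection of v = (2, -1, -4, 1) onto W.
proj_W(v) = (124/51, 7/17, -164/51, 80/51)

Set up U = [u_1 | ... | u_2] ∈ R^(4×2). The projector onto W = col(U) is P = U (U^T U)^(-1) U^T.
Compute U^T U =
  [18, -3]
  [-3, 9],
and U^T v = (-11, 12).
Solve U^T U · c = U^T v for the coefficients: c = (-7/17, 61/51). The projection is proj_W(v) = U c.
Check: (v - proj_W(v)) · u_1 = 0  (should be 0).
Check: (v - proj_W(v)) · u_2 = 0  (should be 0).
Result: proj_W(v) = (124/51, 7/17, -164/51, 80/51).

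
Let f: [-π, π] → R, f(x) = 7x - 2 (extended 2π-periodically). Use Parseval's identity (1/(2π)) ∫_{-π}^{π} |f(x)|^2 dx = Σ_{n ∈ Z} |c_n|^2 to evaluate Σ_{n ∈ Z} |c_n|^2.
Σ |c_n|^2 = 49π^2/3 + 4

Expand and integrate term by term over [-π, π]:
  ∫ (7x)^2 dx = 49·(2π^3/3); ∫ 2·7·(-2)·x dx = 0 (odd integrand); ∫ (-2)^2 dx = 4·2π.
So (1/(2π)) ∫_{-π}^{π} (7x - 2)^2 dx = 49π^2/3 + 4 = 49π^2/3 + 4.
Parseval ⇒ Σ |c_n|^2 = 49π^2/3 + 4.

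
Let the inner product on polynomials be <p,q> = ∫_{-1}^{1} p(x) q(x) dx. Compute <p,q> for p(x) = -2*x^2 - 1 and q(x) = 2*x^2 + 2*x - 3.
<p,q> = 106/15

Expand the product: p(x)·q(x) = -4*x^4 - 4*x^3 + 4*x^2 - 2*x + 3.
∫_{-1}^{1} of each monomial x^k gives [2/(k+1) if k even, 0 if k odd]. Integrating term-by-term (or equivalently evaluating the antiderivative F(x) = -4*x^5/5 - x^4 + 4*x^3/3 - x^2 + 3*x at the endpoints):
  F(1) − F(−1) = 23/15 − (-83/15) = 106/15.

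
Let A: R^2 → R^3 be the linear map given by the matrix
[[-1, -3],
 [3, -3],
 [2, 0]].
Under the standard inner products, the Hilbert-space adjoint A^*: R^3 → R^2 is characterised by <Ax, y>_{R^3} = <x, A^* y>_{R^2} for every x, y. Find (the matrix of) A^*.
A^* = A^T =
[[-1, 3, 2],
 [-3, -3, 0]]

For real matrices with standard dot products, the defining identity <Ax, y> = <x, A^* y> gives (Ax)^T y = x^T (A^*) y, i.e. x^T A^T y = x^T (A^*) y. Since this holds for all x, y, we must have A^* = A^T. Therefore
A^* =
[[-1, 3, 2],
 [-3, -3, 0]].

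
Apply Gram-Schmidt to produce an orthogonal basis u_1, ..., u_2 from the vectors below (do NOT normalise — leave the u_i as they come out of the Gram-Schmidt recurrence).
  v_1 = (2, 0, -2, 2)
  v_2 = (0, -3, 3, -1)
Orthogonal basis:
  u_1 = (2, 0, -2, 2)
  u_2 = (4/3, -3, 5/3, 1/3)

Apply the Gram-Schmidt recurrence
  u_1 = v_1
  u_i = v_i − Σ_{j<i} ((v_i · u_j) / (u_j · u_j)) · u_j.

Step by step this gives:
  u_1 = (2, 0, -2, 2)
  u_2 = (4/3, -3, 5/3, 1/3)

Orthogonality check:
  u_2 · u_1 = 0 (should be 0)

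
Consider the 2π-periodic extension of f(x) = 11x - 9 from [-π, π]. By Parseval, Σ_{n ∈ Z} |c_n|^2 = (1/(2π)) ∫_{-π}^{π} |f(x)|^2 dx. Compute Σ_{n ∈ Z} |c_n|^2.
Σ |c_n|^2 = 121π^2/3 + 81

Expand and integrate term by term over [-π, π]:
  ∫ (11x)^2 dx = 121·(2π^3/3); ∫ 2·11·(-9)·x dx = 0 (odd integrand); ∫ (-9)^2 dx = 81·2π.
So (1/(2π)) ∫_{-π}^{π} (11x - 9)^2 dx = 121π^2/3 + 81 = 121π^2/3 + 81.
Parseval ⇒ Σ |c_n|^2 = 121π^2/3 + 81.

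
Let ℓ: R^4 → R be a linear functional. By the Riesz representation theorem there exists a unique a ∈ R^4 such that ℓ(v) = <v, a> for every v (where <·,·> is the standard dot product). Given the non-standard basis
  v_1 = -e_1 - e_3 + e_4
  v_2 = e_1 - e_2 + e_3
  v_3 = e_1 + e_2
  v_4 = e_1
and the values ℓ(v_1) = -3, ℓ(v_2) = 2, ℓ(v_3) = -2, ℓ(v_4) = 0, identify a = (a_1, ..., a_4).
a = (0, -2, 0, -3)

Write a = (a_1, ..., a_4) in the standard basis. For each basis vector v_i, ℓ(v_i) = <v_i, a> is a linear equation in the a_j's. Collect the n equations into a matrix system V a = ℓ, where row i of V is v_i (expressed in the standard basis). Since V is invertible (lower-triangular with 1s on the diagonal, up to permutation), solve by back-substitution:
  V =
[[-1, 0, -1, 1],
 [1, -1, 1, 0],
 [1, 1, 0, 0],
 [1, 0, 0, 0]]
  V a = (-3, 2, -2, 0)
Solving gives a = (0, -2, 0, -3).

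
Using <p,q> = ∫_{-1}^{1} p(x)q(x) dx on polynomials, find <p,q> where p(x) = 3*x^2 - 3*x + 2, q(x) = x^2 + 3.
<p,q> = 308/15

Expand the product: p(x)·q(x) = 3*x^4 - 3*x^3 + 11*x^2 - 9*x + 6.
∫_{-1}^{1} of each monomial x^k gives [2/(k+1) if k even, 0 if k odd]. Integrating term-by-term (or equivalently evaluating the antiderivative F(x) = 3*x^5/5 - 3*x^4/4 + 11*x^3/3 - 9*x^2/2 + 6*x at the endpoints):
  F(1) − F(−1) = 301/60 − (-931/60) = 308/15.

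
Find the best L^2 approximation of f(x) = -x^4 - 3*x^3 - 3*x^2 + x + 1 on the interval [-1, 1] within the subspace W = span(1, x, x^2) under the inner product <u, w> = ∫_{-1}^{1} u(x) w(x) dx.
g(x) = -27*x^2/7 - 4*x/5 + 38/35

The best approximation g ∈ W is the orthogonal projection of f onto W. Writing g = a_0 + a_1 x + a_2 x^2, the coefficients solve the normal equations G · a = b where
  G_{ij} = <φ_i, φ_j> and b_i = <f, φ_i>, with φ_0 = 1, φ_1 = x, φ_2 = x^2.
G =
  [2, 0, 2/3]
  [0, 2/3, 0]
  [2/3, 0, 2/5],
b = (-2/5, -8/15, -86/105).
Solving gives a_0 = 38/35, a_1 = -4/5, a_2 = -27/7, so
  g(x) = -27*x^2/7 - 4*x/5 + 38/35.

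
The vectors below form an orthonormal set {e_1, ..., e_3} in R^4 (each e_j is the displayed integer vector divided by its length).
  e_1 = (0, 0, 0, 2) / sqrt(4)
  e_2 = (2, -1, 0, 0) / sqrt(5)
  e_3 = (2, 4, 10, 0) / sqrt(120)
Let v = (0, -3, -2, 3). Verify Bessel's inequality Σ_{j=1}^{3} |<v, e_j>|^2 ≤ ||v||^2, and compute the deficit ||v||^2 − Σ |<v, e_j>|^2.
Σ |<v, e_j>|^2 = 58/3; ||v||^2 = 22; deficit = 8/3

Write each e_j = u_j / sqrt(<u_j, u_j>) where u_j is the displayed integer vector. Then <v, e_j> = <v, u_j> / sqrt(<u_j, u_j>), so |<v, e_j>|^2 = <v, u_j>^2 / <u_j, u_j>.
Coefficients: <v, e_1> = 6/sqrt(4), <v, e_2> = 3/sqrt(5), <v, e_3> = -32/sqrt(120).
Square and sum: Σ |<v, e_j>|^2 = 58/3.
Compute ||v||^2 = v·v = 22.
Deficit = 22 − 58/3 = 8/3 ≥ 0, confirming Bessel's inequality. (The deficit equals ||v − Σ <v,e_j> e_j||^2, the squared distance from v to span{e_j}.)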